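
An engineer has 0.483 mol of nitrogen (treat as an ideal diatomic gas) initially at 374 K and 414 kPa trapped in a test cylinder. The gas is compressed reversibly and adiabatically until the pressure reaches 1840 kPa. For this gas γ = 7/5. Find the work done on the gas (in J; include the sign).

V₁ = nRT₁/P₁ = 0.483×8.314×374/414 = 3.63 L.
Adiabatic: T₂/T₁ = (P₂/P₁)^((γ−1)/γ) ⇒ T₂ = 374×(4.44)^0.286 = 573 K; V₂ = 1.25 L.
ΔU = nCvΔT = 0.483×20.8×(573−374) = 2000 J.
Q = 0 for an adiabatic process, so W = −ΔU = -2000 J.
Work done on the gas = −W_by = 2000 J.

2000 J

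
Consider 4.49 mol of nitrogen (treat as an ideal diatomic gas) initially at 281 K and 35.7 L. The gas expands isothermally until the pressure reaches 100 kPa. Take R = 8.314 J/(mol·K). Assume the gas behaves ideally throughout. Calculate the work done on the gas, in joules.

P₁ = nRT₁/V₁ = 4.49×8.314×281/35.7 = 294 kPa.
Isothermal: T stays 281 K; PV = const ⇒ V₂ = 105 L, P₂ = 100 kPa.
W = nRT ln(V₂/V₁) = 4.49×8.314×281×ln(2.94) = 11300 J.
Work done on the gas = −W_by = -11300 J.

-11300 J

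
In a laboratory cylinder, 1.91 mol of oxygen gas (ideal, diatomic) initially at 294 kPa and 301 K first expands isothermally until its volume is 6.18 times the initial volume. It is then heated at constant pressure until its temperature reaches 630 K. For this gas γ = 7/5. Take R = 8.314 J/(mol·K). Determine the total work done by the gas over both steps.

13900 J

V₁ = nRT₁/P₁ = 1.91×8.314×301/294 = 16.3 L.
Step 1 — Isothermal: T stays 301 K; PV = const ⇒ V₂ = 100 L, P₂ = 47.6 kPa.
ΔU = 0 (ideal gas, T constant).
W = nRT ln(V₂/V₁) = 1.91×8.314×301×ln(6.18) = 8710 J.
Q = ΔU + W = 8710 J.
State after step 1: P = 47.6 kPa, V = 100 L, T = 301 K.
Step 2 — Isobaric: P stays 47.6 kPa; V/T = const ⇒ T₂ = 630 K, V₂ = 210 L.
W = PΔV = 47.6×(210−100) kPa·L = 5220 J.
ΔU = nCvΔT = 1.91×20.8×(630−301) = 13100 J.
Q = ΔU + W = nCpΔT = 18300 J.
Net over both steps: W = 13900 J, Q = 27000 J, ΔU = 13100 J.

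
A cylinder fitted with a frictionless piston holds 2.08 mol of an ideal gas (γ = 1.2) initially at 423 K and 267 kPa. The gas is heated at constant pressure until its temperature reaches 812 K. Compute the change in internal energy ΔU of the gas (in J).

33600 J

V₁ = nRT₁/P₁ = 2.08×8.314×423/267 = 27.4 L.
Isobaric: P stays 267 kPa; V/T = const ⇒ T₂ = 812 K, V₂ = 52.6 L.
For an ideal gas ΔU = nCvΔT with Cv = R/(γ−1) = 41.6 J/(mol·K).
ΔU = 2.08×41.6×(812−423) = 33600 J.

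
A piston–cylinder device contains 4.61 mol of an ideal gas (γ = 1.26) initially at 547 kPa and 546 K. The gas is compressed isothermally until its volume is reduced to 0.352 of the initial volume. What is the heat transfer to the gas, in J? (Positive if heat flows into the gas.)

V₁ = nRT₁/P₁ = 4.61×8.314×546/547 = 38.3 L.
Isothermal: T stays 546 K; PV = const ⇒ V₂ = 13.5 L, P₂ = 1550 kPa.
ΔU = 0 (ideal gas, T constant).
W = nRT ln(V₂/V₁) = 4.61×8.314×546×ln(0.352) = -21900 J.
Q = ΔU + W = -21900 J.

-21900 J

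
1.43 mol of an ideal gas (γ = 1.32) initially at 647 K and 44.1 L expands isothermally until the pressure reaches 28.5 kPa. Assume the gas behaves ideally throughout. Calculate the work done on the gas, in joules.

-13900 J

P₁ = nRT₁/V₁ = 1.43×8.314×647/44.1 = 174 kPa.
Isothermal: T stays 647 K; PV = const ⇒ V₂ = 270 L, P₂ = 28.5 kPa.
W = nRT ln(V₂/V₁) = 1.43×8.314×647×ln(6.12) = 13900 J.
Work done on the gas = −W_by = -13900 J.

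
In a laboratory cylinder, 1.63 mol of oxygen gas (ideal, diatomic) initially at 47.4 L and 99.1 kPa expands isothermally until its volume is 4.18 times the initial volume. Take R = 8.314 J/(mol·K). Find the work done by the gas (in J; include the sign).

6720 J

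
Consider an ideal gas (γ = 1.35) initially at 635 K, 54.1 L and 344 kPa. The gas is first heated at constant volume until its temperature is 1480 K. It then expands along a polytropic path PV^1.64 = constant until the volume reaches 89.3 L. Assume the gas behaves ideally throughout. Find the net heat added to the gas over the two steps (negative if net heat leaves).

55300 J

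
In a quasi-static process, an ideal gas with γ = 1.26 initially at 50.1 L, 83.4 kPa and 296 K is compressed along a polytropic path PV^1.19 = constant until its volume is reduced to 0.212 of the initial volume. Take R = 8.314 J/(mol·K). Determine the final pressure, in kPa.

Polytropic n=1.19: T₂ = T₁(V₁/V₂)^(n−1) = 296×(4.72)^0.19 = 397 K; P₂ = P₁(V₁/V₂)^n = 528 kPa.

528 kPa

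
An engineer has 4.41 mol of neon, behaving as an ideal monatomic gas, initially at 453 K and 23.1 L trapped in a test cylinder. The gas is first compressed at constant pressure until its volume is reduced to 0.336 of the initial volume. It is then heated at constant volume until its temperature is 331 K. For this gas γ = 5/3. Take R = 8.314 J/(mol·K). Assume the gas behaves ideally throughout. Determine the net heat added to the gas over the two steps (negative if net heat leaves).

-17700 J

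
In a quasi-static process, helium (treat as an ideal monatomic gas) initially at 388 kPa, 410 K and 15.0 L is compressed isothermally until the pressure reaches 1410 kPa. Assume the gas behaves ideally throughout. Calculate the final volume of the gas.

4.13 L

Isothermal: T stays 410 K; PV = const ⇒ V₂ = 4.13 L, P₂ = 1410 kPa.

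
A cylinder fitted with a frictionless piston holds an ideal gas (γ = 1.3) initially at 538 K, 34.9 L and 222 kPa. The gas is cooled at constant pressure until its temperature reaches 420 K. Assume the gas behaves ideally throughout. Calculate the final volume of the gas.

27.2 L

Isobaric: P stays 222 kPa; V/T = const ⇒ T₂ = 420 K, V₂ = 27.2 L.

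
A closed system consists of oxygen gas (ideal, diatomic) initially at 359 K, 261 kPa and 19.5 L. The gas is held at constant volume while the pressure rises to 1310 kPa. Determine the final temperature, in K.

Isochoric: V stays 19.5 L; P/T = const ⇒ T₂ = 1800 K, P₂ = 1310 kPa.

1800 K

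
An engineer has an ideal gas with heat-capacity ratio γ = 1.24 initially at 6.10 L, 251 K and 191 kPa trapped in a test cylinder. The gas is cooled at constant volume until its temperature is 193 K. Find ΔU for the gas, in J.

-1120 J

n = P₁V₁/(RT₁) = 191×6.10/(8.314×251) = 0.558 mol.
Isochoric: V stays 6.10 L; P/T = const ⇒ T₂ = 193 K, P₂ = 147 kPa.
For an ideal gas ΔU = nCvΔT with Cv = R/(γ−1) = 34.6 J/(mol·K).
ΔU = 0.558×34.6×(193−251) = -1120 J.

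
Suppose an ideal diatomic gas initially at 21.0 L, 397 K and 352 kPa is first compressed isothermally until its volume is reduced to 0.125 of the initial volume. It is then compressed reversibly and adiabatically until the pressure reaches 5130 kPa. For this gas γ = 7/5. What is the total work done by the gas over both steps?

-18800 J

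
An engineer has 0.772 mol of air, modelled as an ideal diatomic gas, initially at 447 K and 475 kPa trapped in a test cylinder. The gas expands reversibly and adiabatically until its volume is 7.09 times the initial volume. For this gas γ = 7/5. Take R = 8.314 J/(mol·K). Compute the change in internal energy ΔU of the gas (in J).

-3900 J

V₁ = nRT₁/P₁ = 0.772×8.314×447/475 = 6.04 L.
Adiabatic: TV^(γ−1) = const ⇒ T₂ = 447×(0.141)^0.400 = 204 K; PV^γ = const ⇒ P₂ = 30.6 kPa.
For an ideal gas ΔU = nCvΔT with Cv = (5/2)R = 20.8 J/(mol·K).
ΔU = 0.772×20.8×(204−447) = -3900 J.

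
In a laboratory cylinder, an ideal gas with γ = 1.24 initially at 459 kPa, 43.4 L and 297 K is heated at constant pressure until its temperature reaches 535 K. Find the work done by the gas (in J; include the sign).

16000 J

n = P₁V₁/(RT₁) = 459×43.4/(8.314×297) = 8.07 mol.
Isobaric: P stays 459 kPa; V/T = const ⇒ T₂ = 535 K, V₂ = 78.2 L.
W = PΔV = 459×(78.2−43.4) kPa·L = 16000 J.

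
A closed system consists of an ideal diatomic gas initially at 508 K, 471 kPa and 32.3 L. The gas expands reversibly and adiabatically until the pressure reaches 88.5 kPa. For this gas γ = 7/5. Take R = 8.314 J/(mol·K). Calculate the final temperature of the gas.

Adiabatic: T₂/T₁ = (P₂/P₁)^((γ−1)/γ) ⇒ T₂ = 508×(0.188)^0.286 = 315 K; V₂ = 107 L.

315 K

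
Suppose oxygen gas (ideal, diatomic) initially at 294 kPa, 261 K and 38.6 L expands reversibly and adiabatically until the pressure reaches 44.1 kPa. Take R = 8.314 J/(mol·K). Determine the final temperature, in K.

Adiabatic: T₂/T₁ = (P₂/P₁)^((γ−1)/γ) ⇒ T₂ = 261×(0.150)^0.286 = 152 K; V₂ = 150 L.

152 K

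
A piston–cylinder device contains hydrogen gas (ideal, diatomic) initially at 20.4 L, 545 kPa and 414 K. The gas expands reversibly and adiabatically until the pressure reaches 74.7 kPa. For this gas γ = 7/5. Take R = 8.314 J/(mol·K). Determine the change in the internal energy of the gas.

n = P₁V₁/(RT₁) = 545×20.4/(8.314×414) = 3.23 mol.
Adiabatic: T₂/T₁ = (P₂/P₁)^((γ−1)/γ) ⇒ T₂ = 414×(0.137)^0.286 = 235 K; V₂ = 84.4 L.
For an ideal gas ΔU = nCvΔT with Cv = (5/2)R = 20.8 J/(mol·K).
ΔU = 3.23×20.8×(235−414) = -12000 J.

-12000 J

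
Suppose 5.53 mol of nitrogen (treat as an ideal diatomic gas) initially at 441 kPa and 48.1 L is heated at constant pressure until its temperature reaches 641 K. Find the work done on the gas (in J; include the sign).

-8260 J

T₁ = P₁V₁/(nR) = 441×48.1/(5.53×8.314) = 461 K.
Isobaric: P stays 441 kPa; V/T = const ⇒ T₂ = 641 K, V₂ = 66.8 L.
W = PΔV = 441×(66.8−48.1) kPa·L = 8260 J.
Work done on the gas = −W_by = -8260 J.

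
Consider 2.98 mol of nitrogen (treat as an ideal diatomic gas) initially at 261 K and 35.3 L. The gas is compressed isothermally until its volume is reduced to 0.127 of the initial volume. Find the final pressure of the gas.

1440 kPa

P₁ = nRT₁/V₁ = 2.98×8.314×261/35.3 = 183 kPa.
Isothermal: T stays 261 K; PV = const ⇒ V₂ = 4.48 L, P₂ = 1440 kPa.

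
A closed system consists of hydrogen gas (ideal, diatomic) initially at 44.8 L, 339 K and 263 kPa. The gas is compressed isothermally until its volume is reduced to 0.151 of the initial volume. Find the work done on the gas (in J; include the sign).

n = P₁V₁/(RT₁) = 263×44.8/(8.314×339) = 4.18 mol.
Isothermal: T stays 339 K; PV = const ⇒ V₂ = 6.76 L, P₂ = 1740 kPa.
W = nRT ln(V₂/V₁) = 4.18×8.314×339×ln(0.151) = -22300 J.
Work done on the gas = −W_by = 22300 J.

22300 J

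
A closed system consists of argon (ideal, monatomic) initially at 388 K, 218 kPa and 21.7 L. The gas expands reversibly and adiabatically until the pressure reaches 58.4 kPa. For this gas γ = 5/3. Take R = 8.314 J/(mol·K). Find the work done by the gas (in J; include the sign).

2910 J

n = P₁V₁/(RT₁) = 218×21.7/(8.314×388) = 1.47 mol.
Adiabatic: T₂/T₁ = (P₂/P₁)^((γ−1)/γ) ⇒ T₂ = 388×(0.268)^0.400 = 229 K; V₂ = 47.8 L.
ΔU = nCvΔT = 1.47×12.5×(229−388) = -2910 J.
Q = 0 for an adiabatic process, so W = −ΔU = 2910 J.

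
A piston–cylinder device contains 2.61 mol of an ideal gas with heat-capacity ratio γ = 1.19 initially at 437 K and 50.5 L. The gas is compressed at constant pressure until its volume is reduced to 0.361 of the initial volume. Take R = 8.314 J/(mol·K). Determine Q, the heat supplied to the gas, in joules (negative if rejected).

-38000 J

P₁ = nRT₁/V₁ = 2.61×8.314×437/50.5 = 188 kPa.
Isobaric: P stays 188 kPa; V/T = const ⇒ T₂ = 158 K, V₂ = 18.2 L.
W = PΔV = 188×(18.2−50.5) kPa·L = -6060 J.
ΔU = nCvΔT = 2.61×43.8×(158−437) = -31900 J.
Q = ΔU + W = nCpΔT = -38000 J.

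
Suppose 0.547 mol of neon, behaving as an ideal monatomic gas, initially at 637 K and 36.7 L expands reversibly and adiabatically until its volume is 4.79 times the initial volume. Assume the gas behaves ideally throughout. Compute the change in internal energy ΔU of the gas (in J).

P₁ = nRT₁/V₁ = 0.547×8.314×637/36.7 = 78.9 kPa.
Adiabatic: TV^(γ−1) = const ⇒ T₂ = 637×(0.209)^0.667 = 224 K; PV^γ = const ⇒ P₂ = 5.80 kPa.
For an ideal gas ΔU = nCvΔT with Cv = (3/2)R = 12.5 J/(mol·K).
ΔU = 0.547×12.5×(224−637) = -2820 J.

-2820 J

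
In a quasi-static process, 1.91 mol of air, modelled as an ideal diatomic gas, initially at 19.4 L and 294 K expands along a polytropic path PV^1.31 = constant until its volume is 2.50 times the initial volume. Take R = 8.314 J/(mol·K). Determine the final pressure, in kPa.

72.5 kPa

P₁ = nRT₁/V₁ = 1.91×8.314×294/19.4 = 241 kPa.
Polytropic n=1.31: T₂ = T₁(V₁/V₂)^(n−1) = 294×(0.400)^0.31 = 221 K; P₂ = P₁(V₁/V₂)^n = 72.5 kPa.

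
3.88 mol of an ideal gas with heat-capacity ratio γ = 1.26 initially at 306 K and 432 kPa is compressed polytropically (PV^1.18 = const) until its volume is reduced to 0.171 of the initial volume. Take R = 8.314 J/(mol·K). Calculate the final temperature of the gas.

421 K

V₁ = nRT₁/P₁ = 3.88×8.314×306/432 = 22.8 L.
Polytropic n=1.18: T₂ = T₁(V₁/V₂)^(n−1) = 306×(5.85)^0.18 = 421 K; P₂ = P₁(V₁/V₂)^n = 3470 kPa.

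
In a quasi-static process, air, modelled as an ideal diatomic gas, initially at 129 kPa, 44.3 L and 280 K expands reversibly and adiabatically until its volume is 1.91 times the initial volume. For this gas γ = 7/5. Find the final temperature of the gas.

Adiabatic: TV^(γ−1) = const ⇒ T₂ = 280×(0.524)^0.400 = 216 K; PV^γ = const ⇒ P₂ = 52.1 kPa.

216 K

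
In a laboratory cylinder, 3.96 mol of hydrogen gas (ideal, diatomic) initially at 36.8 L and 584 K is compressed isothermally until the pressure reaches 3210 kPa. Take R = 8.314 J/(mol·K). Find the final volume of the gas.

P₁ = nRT₁/V₁ = 3.96×8.314×584/36.8 = 522 kPa.
Isothermal: T stays 584 K; PV = const ⇒ V₂ = 5.99 L, P₂ = 3210 kPa.

5.99 L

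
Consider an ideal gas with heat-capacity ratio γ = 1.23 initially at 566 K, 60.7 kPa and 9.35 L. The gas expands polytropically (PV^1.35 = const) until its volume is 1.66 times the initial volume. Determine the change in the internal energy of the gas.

n = P₁V₁/(RT₁) = 60.7×9.35/(8.314×566) = 0.121 mol.
Polytropic n=1.35: T₂ = T₁(V₁/V₂)^(n−1) = 566×(0.602)^0.35 = 474 K; P₂ = P₁(V₁/V₂)^n = 30.6 kPa.
For an ideal gas ΔU = nCvΔT with Cv = R/(γ−1) = 36.1 J/(mol·K).
ΔU = 0.121×36.1×(474−566) = -401 J.

-401 J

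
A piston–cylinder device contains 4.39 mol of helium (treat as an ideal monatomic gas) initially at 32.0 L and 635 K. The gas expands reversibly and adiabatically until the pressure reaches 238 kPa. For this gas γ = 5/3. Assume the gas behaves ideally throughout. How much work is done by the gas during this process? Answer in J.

12500 J

P₁ = nRT₁/V₁ = 4.39×8.314×635/32.0 = 724 kPa.
Adiabatic: T₂/T₁ = (P₂/P₁)^((γ−1)/γ) ⇒ T₂ = 635×(0.329)^0.400 = 407 K; V₂ = 62.4 L.
ΔU = nCvΔT = 4.39×12.5×(407−635) = -12500 J.
Q = 0 for an adiabatic process, so W = −ΔU = 12500 J.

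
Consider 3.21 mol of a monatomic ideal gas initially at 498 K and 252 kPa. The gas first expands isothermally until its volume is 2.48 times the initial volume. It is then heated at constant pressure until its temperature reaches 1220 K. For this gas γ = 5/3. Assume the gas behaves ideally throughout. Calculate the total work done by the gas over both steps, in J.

31300 J

V₁ = nRT₁/P₁ = 3.21×8.314×498/252 = 52.7 L.
Step 1 — Isothermal: T stays 498 K; PV = const ⇒ V₂ = 131 L, P₂ = 102 kPa.
ΔU = 0 (ideal gas, T constant).
W = nRT ln(V₂/V₁) = 3.21×8.314×498×ln(2.48) = 12100 J.
Q = ΔU + W = 12100 J.
State after step 1: P = 102 kPa, V = 131 L, T = 498 K.
Step 2 — Isobaric: P stays 102 kPa; V/T = const ⇒ T₂ = 1220 K, V₂ = 320 L.
W = PΔV = 102×(320−131) kPa·L = 19300 J.
ΔU = nCvΔT = 3.21×12.5×(1220−498) = 28900 J.
Q = ΔU + W = nCpΔT = 48200 J.
Net over both steps: W = 31300 J, Q = 60200 J, ΔU = 28900 J.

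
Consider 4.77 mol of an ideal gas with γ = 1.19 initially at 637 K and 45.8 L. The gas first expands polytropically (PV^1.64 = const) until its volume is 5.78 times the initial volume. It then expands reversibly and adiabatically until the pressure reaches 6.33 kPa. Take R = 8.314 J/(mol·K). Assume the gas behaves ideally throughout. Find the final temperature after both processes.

161 K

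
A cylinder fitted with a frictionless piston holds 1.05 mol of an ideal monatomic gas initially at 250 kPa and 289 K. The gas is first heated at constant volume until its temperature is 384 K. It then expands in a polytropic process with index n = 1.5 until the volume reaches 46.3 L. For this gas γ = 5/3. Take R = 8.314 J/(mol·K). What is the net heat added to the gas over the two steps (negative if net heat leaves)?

2140 J

V₁ = nRT₁/P₁ = 1.05×8.314×289/250 = 10.1 L.
Step 1 — Isochoric: V stays 10.1 L; P/T = const ⇒ T₂ = 384 K, P₂ = 332 kPa.
W = 0 (no volume change).
ΔU = nCvΔT = 1.05×12.5×(384−289) = 1240 J.
Q = ΔU = 1240 J.
State after step 1: P = 332 kPa, V = 10.1 L, T = 384 K.
Step 2 — Polytropic n=1.5: T₂ = T₁(V₁/V₂)^(n−1) = 384×(0.218)^0.50 = 179 K; P₂ = P₁(V₁/V₂)^n = 33.8 kPa.
W = (P₁V₁−P₂V₂)/(n−1) = (332×10.1−33.8×46.3)/0.50 = 3570 J.
ΔU = nCvΔT = 1.05×12.5×(179−384) = -2680 J.
Q = ΔU + W = 894 J.
Net over both steps: W = 3570 J, Q = 2140 J, ΔU = -1440 J.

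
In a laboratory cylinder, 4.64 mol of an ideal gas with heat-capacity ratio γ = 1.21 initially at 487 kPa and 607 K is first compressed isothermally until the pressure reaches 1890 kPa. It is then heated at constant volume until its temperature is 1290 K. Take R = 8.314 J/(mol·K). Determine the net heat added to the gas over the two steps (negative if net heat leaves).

93700 J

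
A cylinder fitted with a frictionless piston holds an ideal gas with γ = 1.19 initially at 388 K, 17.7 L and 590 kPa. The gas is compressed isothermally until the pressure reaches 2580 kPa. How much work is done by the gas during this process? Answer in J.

n = P₁V₁/(RT₁) = 590×17.7/(8.314×388) = 3.24 mol.
Isothermal: T stays 388 K; PV = const ⇒ V₂ = 4.05 L, P₂ = 2580 kPa.
W = nRT ln(V₂/V₁) = 3.24×8.314×388×ln(0.229) = -15400 J.

-15400 J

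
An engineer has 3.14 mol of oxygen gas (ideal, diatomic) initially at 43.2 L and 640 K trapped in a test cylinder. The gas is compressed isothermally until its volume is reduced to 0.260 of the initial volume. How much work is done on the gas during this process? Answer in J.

22500 J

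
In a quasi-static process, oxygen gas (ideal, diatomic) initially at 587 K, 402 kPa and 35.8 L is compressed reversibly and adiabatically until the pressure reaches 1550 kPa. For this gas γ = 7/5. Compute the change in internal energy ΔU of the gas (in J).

16900 J

n = P₁V₁/(RT₁) = 402×35.8/(8.314×587) = 2.95 mol.
Adiabatic: T₂/T₁ = (P₂/P₁)^((γ−1)/γ) ⇒ T₂ = 587×(3.86)^0.286 = 863 K; V₂ = 13.7 L.
For an ideal gas ΔU = nCvΔT with Cv = (5/2)R = 20.8 J/(mol·K).
ΔU = 2.95×20.8×(863−587) = 16900 J.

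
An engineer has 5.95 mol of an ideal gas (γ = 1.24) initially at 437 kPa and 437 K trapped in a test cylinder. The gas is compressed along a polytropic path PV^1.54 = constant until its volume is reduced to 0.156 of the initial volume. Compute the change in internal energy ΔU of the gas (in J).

156000 J

V₁ = nRT₁/P₁ = 5.95×8.314×437/437 = 49.5 L.
Polytropic n=1.54: T₂ = T₁(V₁/V₂)^(n−1) = 437×(6.41)^0.54 = 1190 K; P₂ = P₁(V₁/V₂)^n = 7640 kPa.
For an ideal gas ΔU = nCvΔT with Cv = R/(γ−1) = 34.6 J/(mol·K).
ΔU = 5.95×34.6×(1190−437) = 156000 J.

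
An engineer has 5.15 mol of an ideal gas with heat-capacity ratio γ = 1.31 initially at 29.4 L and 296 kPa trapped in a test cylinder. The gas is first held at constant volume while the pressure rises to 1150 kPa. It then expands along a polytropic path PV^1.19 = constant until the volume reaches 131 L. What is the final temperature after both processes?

594 K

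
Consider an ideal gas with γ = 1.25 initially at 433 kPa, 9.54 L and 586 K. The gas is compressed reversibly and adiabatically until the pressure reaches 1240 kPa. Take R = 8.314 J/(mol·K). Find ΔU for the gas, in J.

n = P₁V₁/(RT₁) = 433×9.54/(8.314×586) = 0.848 mol.
Adiabatic: T₂/T₁ = (P₂/P₁)^((γ−1)/γ) ⇒ T₂ = 586×(2.86)^0.200 = 723 K; V₂ = 4.11 L.
For an ideal gas ΔU = nCvΔT with Cv = R/(γ−1) = 33.3 J/(mol·K).
ΔU = 0.848×33.3×(723−586) = 3870 J.

3870 J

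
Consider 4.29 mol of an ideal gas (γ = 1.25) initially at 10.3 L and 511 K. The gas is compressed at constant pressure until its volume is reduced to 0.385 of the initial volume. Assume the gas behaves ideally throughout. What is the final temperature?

P₁ = nRT₁/V₁ = 4.29×8.314×511/10.3 = 1770 kPa.
Isobaric: P stays 1770 kPa; V/T = const ⇒ T₂ = 197 K, V₂ = 3.97 L.

197 K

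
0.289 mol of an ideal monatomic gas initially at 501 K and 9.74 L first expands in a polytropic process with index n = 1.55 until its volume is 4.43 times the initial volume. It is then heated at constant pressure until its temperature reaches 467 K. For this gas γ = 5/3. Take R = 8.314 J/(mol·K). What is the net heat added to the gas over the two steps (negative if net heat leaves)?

P₁ = nRT₁/V₁ = 0.289×8.314×501/9.74 = 124 kPa.
Step 1 — Polytropic n=1.55: T₂ = T₁(V₁/V₂)^(n−1) = 501×(0.226)^0.55 = 221 K; P₂ = P₁(V₁/V₂)^n = 12.3 kPa.
W = (P₁V₁−P₂V₂)/(n−1) = (124×9.74−12.3×43.1)/0.55 = 1220 J.
ΔU = nCvΔT = 0.289×12.5×(221−501) = -1010 J.
Q = ΔU + W = 214 J.
State after step 1: P = 12.3 kPa, V = 43.1 L, T = 221 K.
Step 2 — Isobaric: P stays 12.3 kPa; V/T = const ⇒ T₂ = 467 K, V₂ = 91.2 L.
W = PΔV = 12.3×(91.2−43.1) kPa·L = 591 J.
ΔU = nCvΔT = 0.289×12.5×(467−221) = 887 J.
Q = ΔU + W = nCpΔT = 1480 J.
Net over both steps: W = 1810 J, Q = 1690 J, ΔU = -123 J.

1690 J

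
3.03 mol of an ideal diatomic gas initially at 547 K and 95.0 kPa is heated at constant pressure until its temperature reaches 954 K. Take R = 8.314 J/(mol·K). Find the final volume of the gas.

253 L

V₁ = nRT₁/P₁ = 3.03×8.314×547/95.0 = 145 L.
Isobaric: P stays 95.0 kPa; V/T = const ⇒ T₂ = 954 K, V₂ = 253 L.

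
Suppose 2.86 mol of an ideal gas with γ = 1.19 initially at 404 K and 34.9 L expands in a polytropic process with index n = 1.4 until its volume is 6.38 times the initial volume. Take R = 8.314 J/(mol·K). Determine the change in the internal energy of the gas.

P₁ = nRT₁/V₁ = 2.86×8.314×404/34.9 = 275 kPa.
Polytropic n=1.4: T₂ = T₁(V₁/V₂)^(n−1) = 404×(0.157)^0.40 = 193 K; P₂ = P₁(V₁/V₂)^n = 20.6 kPa.
For an ideal gas ΔU = nCvΔT with Cv = R/(γ−1) = 43.8 J/(mol·K).
ΔU = 2.86×43.8×(193−404) = -26500 J.

-26500 J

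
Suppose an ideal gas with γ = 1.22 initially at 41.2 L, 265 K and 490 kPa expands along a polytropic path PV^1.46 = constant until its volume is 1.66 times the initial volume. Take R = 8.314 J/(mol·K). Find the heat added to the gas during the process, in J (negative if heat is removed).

-9960 J

n = P₁V₁/(RT₁) = 490×41.2/(8.314×265) = 9.16 mol.
Polytropic n=1.46: T₂ = T₁(V₁/V₂)^(n−1) = 265×(0.602)^0.46 = 210 K; P₂ = P₁(V₁/V₂)^n = 234 kPa.
W = (P₁V₁−P₂V₂)/(n−1) = (490×41.2−234×68.4)/0.46 = 9130 J.
ΔU = nCvΔT = 9.16×37.8×(210−265) = -19100 J.
Q = ΔU + W = -9960 J.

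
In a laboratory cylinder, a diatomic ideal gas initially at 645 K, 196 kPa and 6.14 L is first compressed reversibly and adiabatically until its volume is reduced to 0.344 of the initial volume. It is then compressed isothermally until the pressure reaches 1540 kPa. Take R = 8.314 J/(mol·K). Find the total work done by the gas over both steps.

-2650 J

n = P₁V₁/(RT₁) = 196×6.14/(8.314×645) = 0.224 mol.
Step 1 — Adiabatic: TV^(γ−1) = const ⇒ T₂ = 645×(2.91)^0.400 = 988 K; PV^γ = const ⇒ P₂ = 873 kPa.
ΔU = nCvΔT = 0.224×20.8×(988−645) = 1600 J.
Q = 0 for an adiabatic process, so W = −ΔU = -1600 J.
State after step 1: P = 873 kPa, V = 2.11 L, T = 988 K.
Step 2 — Isothermal: T stays 988 K; PV = const ⇒ V₂ = 1.20 L, P₂ = 1540 kPa.
ΔU = 0 (ideal gas, T constant).
W = nRT ln(V₂/V₁) = 0.224×8.314×988×ln(0.567) = -1050 J.
Q = ΔU + W = -1050 J.
Net over both steps: W = -2650 J, Q = -1050 J, ΔU = 1600 J.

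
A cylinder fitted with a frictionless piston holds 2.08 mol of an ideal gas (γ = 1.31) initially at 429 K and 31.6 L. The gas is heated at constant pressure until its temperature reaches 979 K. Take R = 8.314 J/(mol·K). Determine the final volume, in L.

P₁ = nRT₁/V₁ = 2.08×8.314×429/31.6 = 235 kPa.
Isobaric: P stays 235 kPa; V/T = const ⇒ T₂ = 979 K, V₂ = 72.1 L.

72.1 L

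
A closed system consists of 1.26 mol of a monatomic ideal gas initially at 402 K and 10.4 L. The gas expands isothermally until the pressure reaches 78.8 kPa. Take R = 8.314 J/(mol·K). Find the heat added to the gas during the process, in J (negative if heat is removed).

P₁ = nRT₁/V₁ = 1.26×8.314×402/10.4 = 405 kPa.
Isothermal: T stays 402 K; PV = const ⇒ V₂ = 53.4 L, P₂ = 78.8 kPa.
ΔU = 0 (ideal gas, T constant).
W = nRT ln(V₂/V₁) = 1.26×8.314×402×ln(5.14) = 6890 J.
Q = ΔU + W = 6890 J.

6890 J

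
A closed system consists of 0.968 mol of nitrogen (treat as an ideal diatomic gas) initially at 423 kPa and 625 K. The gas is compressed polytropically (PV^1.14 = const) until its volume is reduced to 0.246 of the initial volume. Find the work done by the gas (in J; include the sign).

V₁ = nRT₁/P₁ = 0.968×8.314×625/423 = 11.9 L.
Polytropic n=1.14: T₂ = T₁(V₁/V₂)^(n−1) = 625×(4.07)^0.14 = 761 K; P₂ = P₁(V₁/V₂)^n = 2090 kPa.
W = (P₁V₁−P₂V₂)/(n−1) = (423×11.9−2090×2.93)/0.14 = -7790 J.

-7790 J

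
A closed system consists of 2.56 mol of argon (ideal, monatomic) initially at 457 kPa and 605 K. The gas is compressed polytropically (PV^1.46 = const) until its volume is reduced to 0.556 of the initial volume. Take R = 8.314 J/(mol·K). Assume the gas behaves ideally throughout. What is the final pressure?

1080 kPa

V₁ = nRT₁/P₁ = 2.56×8.314×605/457 = 28.2 L.
Polytropic n=1.46: T₂ = T₁(V₁/V₂)^(n−1) = 605×(1.80)^0.46 = 793 K; P₂ = P₁(V₁/V₂)^n = 1080 kPa.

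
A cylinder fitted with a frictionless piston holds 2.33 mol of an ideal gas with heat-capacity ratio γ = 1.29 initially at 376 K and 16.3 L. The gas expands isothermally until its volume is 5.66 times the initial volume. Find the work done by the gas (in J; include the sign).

12600 J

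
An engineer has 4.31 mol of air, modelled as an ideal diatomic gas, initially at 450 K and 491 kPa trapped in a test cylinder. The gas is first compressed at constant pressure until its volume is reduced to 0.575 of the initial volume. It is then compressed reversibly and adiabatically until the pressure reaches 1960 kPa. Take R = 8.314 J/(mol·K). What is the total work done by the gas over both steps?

V₁ = nRT₁/P₁ = 4.31×8.314×450/491 = 32.8 L.
Step 1 — Isobaric: P stays 491 kPa; V/T = const ⇒ T₂ = 259 K, V₂ = 18.9 L.
W = PΔV = 491×(18.9−32.8) kPa·L = -6850 J.
ΔU = nCvΔT = 4.31×20.8×(259−450) = -17100 J.
Q = ΔU + W = nCpΔT = -24000 J.
State after step 1: P = 491 kPa, V = 18.9 L, T = 259 K.
Step 2 — Adiabatic: T₂/T₁ = (P₂/P₁)^((γ−1)/γ) ⇒ T₂ = 259×(3.99)^0.286 = 384 K; V₂ = 7.03 L.
ΔU = nCvΔT = 4.31×20.8×(384−259) = 11200 J.
Q = 0 for an adiabatic process, so W = −ΔU = -11200 J.
Net over both steps: W = -18100 J, Q = -24000 J, ΔU = -5890 J.

-18100 J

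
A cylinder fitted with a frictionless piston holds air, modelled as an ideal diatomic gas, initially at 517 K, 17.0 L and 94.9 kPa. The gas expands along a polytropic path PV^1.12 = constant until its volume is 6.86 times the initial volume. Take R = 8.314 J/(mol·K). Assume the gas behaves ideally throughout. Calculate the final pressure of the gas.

Polytropic n=1.12: T₂ = T₁(V₁/V₂)^(n−1) = 517×(0.146)^0.12 = 410 K; P₂ = P₁(V₁/V₂)^n = 11.0 kPa.

11.0 kPa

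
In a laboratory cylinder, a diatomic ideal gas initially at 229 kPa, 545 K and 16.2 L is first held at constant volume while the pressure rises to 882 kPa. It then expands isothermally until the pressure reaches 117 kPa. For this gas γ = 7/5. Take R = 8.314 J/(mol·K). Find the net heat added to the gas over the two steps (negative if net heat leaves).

n = P₁V₁/(RT₁) = 229×16.2/(8.314×545) = 0.819 mol.
Step 1 — Isochoric: V stays 16.2 L; P/T = const ⇒ T₂ = 2100 K, P₂ = 882 kPa.
W = 0 (no volume change).
ΔU = nCvΔT = 0.819×20.8×(2100−545) = 26400 J.
Q = ΔU = 26400 J.
State after step 1: P = 882 kPa, V = 16.2 L, T = 2100 K.
Step 2 — Isothermal: T stays 2100 K; PV = const ⇒ V₂ = 122 L, P₂ = 117 kPa.
ΔU = 0 (ideal gas, T constant).
W = nRT ln(V₂/V₁) = 0.819×8.314×2100×ln(7.54) = 28900 J.
Q = ΔU + W = 28900 J.
Net over both steps: W = 28900 J, Q = 55300 J, ΔU = 26400 J.

55300 J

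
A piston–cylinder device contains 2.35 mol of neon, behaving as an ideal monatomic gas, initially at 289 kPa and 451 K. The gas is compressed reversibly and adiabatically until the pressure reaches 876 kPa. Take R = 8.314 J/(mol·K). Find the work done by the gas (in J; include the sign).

V₁ = nRT₁/P₁ = 2.35×8.314×451/289 = 30.5 L.
Adiabatic: T₂/T₁ = (P₂/P₁)^((γ−1)/γ) ⇒ T₂ = 451×(3.03)^0.400 = 703 K; V₂ = 15.7 L.
ΔU = nCvΔT = 2.35×12.5×(703−451) = 7380 J.
Q = 0 for an adiabatic process, so W = −ΔU = -7380 J.

-7380 J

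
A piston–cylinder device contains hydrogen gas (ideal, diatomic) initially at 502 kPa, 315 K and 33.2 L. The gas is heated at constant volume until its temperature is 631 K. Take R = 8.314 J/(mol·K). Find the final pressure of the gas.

Isochoric: V stays 33.2 L; P/T = const ⇒ T₂ = 631 K, P₂ = 1010 kPa.

1010 kPa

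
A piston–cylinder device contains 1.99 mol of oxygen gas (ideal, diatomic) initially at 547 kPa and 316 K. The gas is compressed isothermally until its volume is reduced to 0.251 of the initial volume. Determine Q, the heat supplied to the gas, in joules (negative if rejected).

V₁ = nRT₁/P₁ = 1.99×8.314×316/547 = 9.56 L.
Isothermal: T stays 316 K; PV = const ⇒ V₂ = 2.40 L, P₂ = 2180 kPa.
ΔU = 0 (ideal gas, T constant).
W = nRT ln(V₂/V₁) = 1.99×8.314×316×ln(0.251) = -7230 J.
Q = ΔU + W = -7230 J.

-7230 J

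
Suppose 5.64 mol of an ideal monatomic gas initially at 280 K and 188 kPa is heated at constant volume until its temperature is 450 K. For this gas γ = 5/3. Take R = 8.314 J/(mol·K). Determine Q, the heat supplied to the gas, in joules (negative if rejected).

12000 J

V₁ = nRT₁/P₁ = 5.64×8.314×280/188 = 69.8 L.
Isochoric: V stays 69.8 L; P/T = const ⇒ T₂ = 450 K, P₂ = 302 kPa.
W = 0 (no volume change).
ΔU = nCvΔT = 5.64×12.5×(450−280) = 12000 J.
Q = ΔU = 12000 J.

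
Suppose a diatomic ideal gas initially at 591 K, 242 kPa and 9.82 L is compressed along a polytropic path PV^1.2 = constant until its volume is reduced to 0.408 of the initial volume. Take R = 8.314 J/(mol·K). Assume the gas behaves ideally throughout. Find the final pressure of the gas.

710 kPa

Polytropic n=1.2: T₂ = T₁(V₁/V₂)^(n−1) = 591×(2.45)^0.20 = 707 K; P₂ = P₁(V₁/V₂)^n = 710 kPa.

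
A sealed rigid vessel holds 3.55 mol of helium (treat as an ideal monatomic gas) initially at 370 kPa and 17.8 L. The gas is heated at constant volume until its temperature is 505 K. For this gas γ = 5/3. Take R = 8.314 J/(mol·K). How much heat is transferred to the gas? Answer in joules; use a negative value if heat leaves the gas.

T₁ = P₁V₁/(nR) = 370×17.8/(3.55×8.314) = 223 K.
Isochoric: V stays 17.8 L; P/T = const ⇒ T₂ = 505 K, P₂ = 837 kPa.
W = 0 (no volume change).
ΔU = nCvΔT = 3.55×12.5×(505−223) = 12500 J.
Q = ΔU = 12500 J.

12500 J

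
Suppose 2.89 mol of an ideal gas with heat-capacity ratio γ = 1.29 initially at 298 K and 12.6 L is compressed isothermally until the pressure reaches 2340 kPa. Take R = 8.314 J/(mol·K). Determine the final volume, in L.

3.06 L

P₁ = nRT₁/V₁ = 2.89×8.314×298/12.6 = 568 kPa.
Isothermal: T stays 298 K; PV = const ⇒ V₂ = 3.06 L, P₂ = 2340 kPa.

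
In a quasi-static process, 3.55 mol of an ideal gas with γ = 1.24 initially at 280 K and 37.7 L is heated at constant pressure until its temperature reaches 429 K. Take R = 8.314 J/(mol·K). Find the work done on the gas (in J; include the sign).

-4400 J

P₁ = nRT₁/V₁ = 3.55×8.314×280/37.7 = 219 kPa.
Isobaric: P stays 219 kPa; V/T = const ⇒ T₂ = 429 K, V₂ = 57.8 L.
W = PΔV = 219×(57.8−37.7) kPa·L = 4400 J.
Work done on the gas = −W_by = -4400 J.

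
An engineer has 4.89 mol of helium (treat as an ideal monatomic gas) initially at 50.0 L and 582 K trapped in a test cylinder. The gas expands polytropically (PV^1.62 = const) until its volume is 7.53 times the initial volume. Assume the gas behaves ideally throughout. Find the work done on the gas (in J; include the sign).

-27200 J

P₁ = nRT₁/V₁ = 4.89×8.314×582/50.0 = 473 kPa.
Polytropic n=1.62: T₂ = T₁(V₁/V₂)^(n−1) = 582×(0.133)^0.62 = 166 K; P₂ = P₁(V₁/V₂)^n = 18.0 kPa.
W = (P₁V₁−P₂V₂)/(n−1) = (473×50.0−18.0×376)/0.62 = 27200 J.
Work done on the gas = −W_by = -27200 J.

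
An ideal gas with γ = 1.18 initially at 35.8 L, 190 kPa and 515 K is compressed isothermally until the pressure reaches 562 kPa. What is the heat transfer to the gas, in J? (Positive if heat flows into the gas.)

n = P₁V₁/(RT₁) = 190×35.8/(8.314×515) = 1.59 mol.
Isothermal: T stays 515 K; PV = const ⇒ V₂ = 12.1 L, P₂ = 562 kPa.
ΔU = 0 (ideal gas, T constant).
W = nRT ln(V₂/V₁) = 1.59×8.314×515×ln(0.338) = -7380 J.
Q = ΔU + W = -7380 J.

-7380 J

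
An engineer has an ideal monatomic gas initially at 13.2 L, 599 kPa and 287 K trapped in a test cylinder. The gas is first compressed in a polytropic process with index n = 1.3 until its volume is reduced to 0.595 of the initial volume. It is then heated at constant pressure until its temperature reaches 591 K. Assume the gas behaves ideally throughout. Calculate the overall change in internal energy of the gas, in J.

12600 J

n = P₁V₁/(RT₁) = 599×13.2/(8.314×287) = 3.31 mol.
Step 1 — Polytropic n=1.3: T₂ = T₁(V₁/V₂)^(n−1) = 287×(1.68)^0.30 = 335 K; P₂ = P₁(V₁/V₂)^n = 1180 kPa.
W = (P₁V₁−P₂V₂)/(n−1) = (599×13.2−1180×7.85)/0.30 = -4440 J.
ΔU = nCvΔT = 3.31×12.5×(335−287) = 2000 J.
Q = ΔU + W = -2440 J.
State after step 1: P = 1180 kPa, V = 7.85 L, T = 335 K.
Step 2 — Isobaric: P stays 1180 kPa; V/T = const ⇒ T₂ = 591 K, V₂ = 13.8 L.
W = PΔV = 1180×(13.8−7.85) kPa·L = 7040 J.
ΔU = nCvΔT = 3.31×12.5×(591−335) = 10600 J.
Q = ΔU + W = nCpΔT = 17600 J.
Net over both steps: W = 2600 J, Q = 15200 J, ΔU = 12600 J.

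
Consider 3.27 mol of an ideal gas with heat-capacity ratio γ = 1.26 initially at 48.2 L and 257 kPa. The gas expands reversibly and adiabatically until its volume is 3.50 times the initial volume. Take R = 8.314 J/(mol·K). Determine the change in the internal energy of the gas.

T₁ = P₁V₁/(nR) = 257×48.2/(3.27×8.314) = 456 K.
Adiabatic: TV^(γ−1) = const ⇒ T₂ = 456×(0.286)^0.260 = 329 K; PV^γ = const ⇒ P₂ = 53.0 kPa.
For an ideal gas ΔU = nCvΔT with Cv = R/(γ−1) = 32.0 J/(mol·K).
ΔU = 3.27×32.0×(329−456) = -13200 J.

-13200 J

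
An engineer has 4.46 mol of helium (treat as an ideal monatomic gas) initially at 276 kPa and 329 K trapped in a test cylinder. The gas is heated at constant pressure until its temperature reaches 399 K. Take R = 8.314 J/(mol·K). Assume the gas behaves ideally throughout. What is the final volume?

53.6 L

V₁ = nRT₁/P₁ = 4.46×8.314×329/276 = 44.2 L.
Isobaric: P stays 276 kPa; V/T = const ⇒ T₂ = 399 K, V₂ = 53.6 L.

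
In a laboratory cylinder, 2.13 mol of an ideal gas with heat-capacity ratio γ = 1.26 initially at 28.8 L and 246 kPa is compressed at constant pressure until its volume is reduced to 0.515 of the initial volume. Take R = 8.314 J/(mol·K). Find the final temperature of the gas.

206 K

T₁ = P₁V₁/(nR) = 246×28.8/(2.13×8.314) = 400 K.
Isobaric: P stays 246 kPa; V/T = const ⇒ T₂ = 206 K, V₂ = 14.8 L.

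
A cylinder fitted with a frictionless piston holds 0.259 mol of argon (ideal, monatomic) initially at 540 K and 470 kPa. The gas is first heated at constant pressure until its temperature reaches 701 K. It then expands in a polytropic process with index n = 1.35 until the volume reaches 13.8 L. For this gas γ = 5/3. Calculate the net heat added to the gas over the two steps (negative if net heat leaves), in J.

V₁ = nRT₁/P₁ = 0.259×8.314×540/470 = 2.47 L.
Step 1 — Isobaric: P stays 470 kPa; V/T = const ⇒ T₂ = 701 K, V₂ = 3.21 L.
W = PΔV = 470×(3.21−2.47) kPa·L = 347 J.
ΔU = nCvΔT = 0.259×12.5×(701−540) = 520 J.
Q = ΔU + W = nCpΔT = 867 J.
State after step 1: P = 470 kPa, V = 3.21 L, T = 701 K.
Step 2 — Polytropic n=1.35: T₂ = T₁(V₁/V₂)^(n−1) = 701×(0.233)^0.35 = 421 K; P₂ = P₁(V₁/V₂)^n = 65.7 kPa.
W = (P₁V₁−P₂V₂)/(n−1) = (470×3.21−65.7×13.8)/0.35 = 1720 J.
ΔU = nCvΔT = 0.259×12.5×(421−701) = -905 J.
Q = ΔU + W = 819 J.
Net over both steps: W = 2070 J, Q = 1690 J, ΔU = -385 J.

1690 J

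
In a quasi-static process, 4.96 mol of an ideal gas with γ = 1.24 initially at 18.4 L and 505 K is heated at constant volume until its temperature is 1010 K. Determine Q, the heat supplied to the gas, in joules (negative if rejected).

86800 J

P₁ = nRT₁/V₁ = 4.96×8.314×505/18.4 = 1130 kPa.
Isochoric: V stays 18.4 L; P/T = const ⇒ T₂ = 1010 K, P₂ = 2260 kPa.
W = 0 (no volume change).
ΔU = nCvΔT = 4.96×34.6×(1010−505) = 86800 J.
Q = ΔU = 86800 J.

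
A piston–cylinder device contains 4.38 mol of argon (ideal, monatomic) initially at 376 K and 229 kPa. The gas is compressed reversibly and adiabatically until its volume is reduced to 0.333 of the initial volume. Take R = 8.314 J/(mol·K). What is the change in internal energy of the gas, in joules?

22200 J

V₁ = nRT₁/P₁ = 4.38×8.314×376/229 = 59.8 L.
Adiabatic: TV^(γ−1) = const ⇒ T₂ = 376×(3.00)^0.667 = 783 K; PV^γ = const ⇒ P₂ = 1430 kPa.
For an ideal gas ΔU = nCvΔT with Cv = (3/2)R = 12.5 J/(mol·K).
ΔU = 4.38×12.5×(783−376) = 22200 J.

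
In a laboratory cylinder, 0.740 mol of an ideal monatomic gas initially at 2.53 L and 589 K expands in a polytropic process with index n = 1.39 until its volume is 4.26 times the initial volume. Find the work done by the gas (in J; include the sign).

4010 J

P₁ = nRT₁/V₁ = 0.740×8.314×589/2.53 = 1430 kPa.
Polytropic n=1.39: T₂ = T₁(V₁/V₂)^(n−1) = 589×(0.235)^0.39 = 335 K; P₂ = P₁(V₁/V₂)^n = 191 kPa.
W = (P₁V₁−P₂V₂)/(n−1) = (1430×2.53−191×10.8)/0.39 = 4010 J.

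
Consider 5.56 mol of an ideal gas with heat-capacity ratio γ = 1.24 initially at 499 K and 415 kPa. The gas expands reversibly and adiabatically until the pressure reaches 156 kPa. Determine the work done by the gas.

V₁ = nRT₁/P₁ = 5.56×8.314×499/415 = 55.6 L.
Adiabatic: T₂/T₁ = (P₂/P₁)^((γ−1)/γ) ⇒ T₂ = 499×(0.376)^0.194 = 413 K; V₂ = 122 L.
ΔU = nCvΔT = 5.56×34.6×(413−499) = -16600 J.
Q = 0 for an adiabatic process, so W = −ΔU = 16600 J.

16600 J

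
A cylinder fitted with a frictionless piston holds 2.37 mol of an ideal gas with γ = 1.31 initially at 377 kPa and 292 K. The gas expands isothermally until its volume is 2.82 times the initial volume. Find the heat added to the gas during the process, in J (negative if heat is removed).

5960 J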